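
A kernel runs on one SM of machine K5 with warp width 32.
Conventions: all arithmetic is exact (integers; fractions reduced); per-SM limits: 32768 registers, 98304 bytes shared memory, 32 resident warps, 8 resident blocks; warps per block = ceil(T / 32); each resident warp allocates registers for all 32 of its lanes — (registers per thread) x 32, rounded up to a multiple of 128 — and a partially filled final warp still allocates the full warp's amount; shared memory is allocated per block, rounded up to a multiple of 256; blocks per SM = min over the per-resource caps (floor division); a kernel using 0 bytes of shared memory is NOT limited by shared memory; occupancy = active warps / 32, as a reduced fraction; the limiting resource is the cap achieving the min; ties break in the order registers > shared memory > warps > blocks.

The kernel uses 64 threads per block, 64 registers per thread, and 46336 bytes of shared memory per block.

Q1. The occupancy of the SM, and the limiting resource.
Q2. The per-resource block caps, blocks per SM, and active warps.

Answer: occupancy 1/8, limited by shared memory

registers: 8 blocks
shared memory: 2 blocks
warps: 16 blocks
blocks: 8 blocks

Answer: 2 blocks, 4 active warps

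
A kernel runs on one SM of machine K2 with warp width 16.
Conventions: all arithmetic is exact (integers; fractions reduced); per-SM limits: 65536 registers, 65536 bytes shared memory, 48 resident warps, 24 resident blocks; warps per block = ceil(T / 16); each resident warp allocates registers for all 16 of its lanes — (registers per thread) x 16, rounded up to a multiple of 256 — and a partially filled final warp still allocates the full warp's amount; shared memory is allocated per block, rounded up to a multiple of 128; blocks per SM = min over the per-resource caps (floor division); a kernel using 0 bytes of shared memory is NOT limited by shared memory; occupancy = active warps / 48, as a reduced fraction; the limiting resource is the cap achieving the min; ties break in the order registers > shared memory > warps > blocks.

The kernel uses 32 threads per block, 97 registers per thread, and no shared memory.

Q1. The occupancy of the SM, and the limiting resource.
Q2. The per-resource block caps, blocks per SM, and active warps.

Answer: occupancy 3/4, limited by registers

registers: 18 blocks
shared memory: no limit (kernel uses none)
warps: 24 blocks
blocks: 24 blocks

Answer: 18 blocks, 36 active warps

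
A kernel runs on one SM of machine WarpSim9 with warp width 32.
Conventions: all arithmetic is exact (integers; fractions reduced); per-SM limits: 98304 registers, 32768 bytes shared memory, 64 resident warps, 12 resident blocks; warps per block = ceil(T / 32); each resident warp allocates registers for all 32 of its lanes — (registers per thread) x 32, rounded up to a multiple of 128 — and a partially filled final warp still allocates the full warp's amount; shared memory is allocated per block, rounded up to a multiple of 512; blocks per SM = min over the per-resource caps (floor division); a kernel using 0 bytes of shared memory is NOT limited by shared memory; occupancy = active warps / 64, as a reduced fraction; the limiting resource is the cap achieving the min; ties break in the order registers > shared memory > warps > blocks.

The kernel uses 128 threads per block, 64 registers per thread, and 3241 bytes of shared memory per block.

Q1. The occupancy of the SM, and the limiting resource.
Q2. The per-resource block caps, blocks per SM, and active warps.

Answer: occupancy 9/16, limited by shared memory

registers: 12 blocks
shared memory: 9 blocks
warps: 16 blocks
blocks: 12 blocks

Answer: 9 blocks, 36 active warps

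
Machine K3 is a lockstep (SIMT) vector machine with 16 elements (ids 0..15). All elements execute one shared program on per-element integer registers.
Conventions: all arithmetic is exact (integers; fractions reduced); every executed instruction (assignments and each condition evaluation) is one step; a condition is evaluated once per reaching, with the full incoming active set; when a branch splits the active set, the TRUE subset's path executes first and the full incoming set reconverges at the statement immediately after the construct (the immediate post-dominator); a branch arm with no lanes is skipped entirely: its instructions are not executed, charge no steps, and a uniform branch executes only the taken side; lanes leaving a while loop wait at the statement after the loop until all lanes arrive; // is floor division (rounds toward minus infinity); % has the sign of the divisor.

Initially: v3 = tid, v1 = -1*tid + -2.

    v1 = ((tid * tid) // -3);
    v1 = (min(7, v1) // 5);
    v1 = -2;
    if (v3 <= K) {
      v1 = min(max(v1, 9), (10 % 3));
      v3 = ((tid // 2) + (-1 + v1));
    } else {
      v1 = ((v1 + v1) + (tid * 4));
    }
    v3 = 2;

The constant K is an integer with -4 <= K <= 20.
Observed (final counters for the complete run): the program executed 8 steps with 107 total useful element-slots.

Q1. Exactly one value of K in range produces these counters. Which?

Answer: K = 10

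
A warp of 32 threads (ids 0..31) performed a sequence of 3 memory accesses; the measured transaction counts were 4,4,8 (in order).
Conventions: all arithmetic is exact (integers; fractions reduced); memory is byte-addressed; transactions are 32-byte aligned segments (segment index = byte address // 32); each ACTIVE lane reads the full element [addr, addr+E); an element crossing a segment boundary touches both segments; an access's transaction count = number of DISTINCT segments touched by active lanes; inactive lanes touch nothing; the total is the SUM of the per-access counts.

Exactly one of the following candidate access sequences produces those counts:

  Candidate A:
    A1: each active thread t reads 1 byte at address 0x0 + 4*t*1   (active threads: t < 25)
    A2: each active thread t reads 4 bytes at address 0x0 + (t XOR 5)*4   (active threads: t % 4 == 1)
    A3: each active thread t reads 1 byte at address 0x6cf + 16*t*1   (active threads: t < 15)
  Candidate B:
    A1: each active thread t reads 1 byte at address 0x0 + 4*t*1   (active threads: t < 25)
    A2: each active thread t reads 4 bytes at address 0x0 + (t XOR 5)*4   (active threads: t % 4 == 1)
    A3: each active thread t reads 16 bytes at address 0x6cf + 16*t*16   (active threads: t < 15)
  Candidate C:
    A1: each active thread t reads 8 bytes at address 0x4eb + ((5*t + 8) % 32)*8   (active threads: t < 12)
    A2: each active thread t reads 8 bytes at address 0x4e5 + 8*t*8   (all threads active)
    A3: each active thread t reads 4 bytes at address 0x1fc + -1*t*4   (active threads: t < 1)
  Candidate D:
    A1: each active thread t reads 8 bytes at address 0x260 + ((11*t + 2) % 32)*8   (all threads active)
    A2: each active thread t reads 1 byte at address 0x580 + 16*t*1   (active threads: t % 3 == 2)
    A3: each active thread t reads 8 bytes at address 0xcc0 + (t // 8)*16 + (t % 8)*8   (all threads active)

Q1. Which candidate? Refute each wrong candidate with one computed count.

B: A3 gives 15 transactions, not 8
C: A1 gives 9 transactions, not 4
D: A1 gives 8 transactions, not 4
A: all counts match (4,4,8)

Answer: A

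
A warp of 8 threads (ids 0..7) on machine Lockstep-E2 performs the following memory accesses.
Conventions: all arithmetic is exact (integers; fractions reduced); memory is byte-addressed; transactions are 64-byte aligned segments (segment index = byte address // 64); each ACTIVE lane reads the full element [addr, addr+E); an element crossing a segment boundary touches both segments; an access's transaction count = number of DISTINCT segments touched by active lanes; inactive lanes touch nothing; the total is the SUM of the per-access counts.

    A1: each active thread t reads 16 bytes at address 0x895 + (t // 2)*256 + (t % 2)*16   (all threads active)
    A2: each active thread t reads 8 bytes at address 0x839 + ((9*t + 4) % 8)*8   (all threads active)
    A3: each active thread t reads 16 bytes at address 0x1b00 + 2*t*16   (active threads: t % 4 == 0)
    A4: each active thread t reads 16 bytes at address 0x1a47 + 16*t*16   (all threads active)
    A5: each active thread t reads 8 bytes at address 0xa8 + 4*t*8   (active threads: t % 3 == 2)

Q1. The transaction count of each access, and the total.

A1: 4 transactions
A2: 2 transactions
A3: 2 transactions
A4: 8 transactions
A5: 2 transactions

Answer: 4,2,2,8,2; total 18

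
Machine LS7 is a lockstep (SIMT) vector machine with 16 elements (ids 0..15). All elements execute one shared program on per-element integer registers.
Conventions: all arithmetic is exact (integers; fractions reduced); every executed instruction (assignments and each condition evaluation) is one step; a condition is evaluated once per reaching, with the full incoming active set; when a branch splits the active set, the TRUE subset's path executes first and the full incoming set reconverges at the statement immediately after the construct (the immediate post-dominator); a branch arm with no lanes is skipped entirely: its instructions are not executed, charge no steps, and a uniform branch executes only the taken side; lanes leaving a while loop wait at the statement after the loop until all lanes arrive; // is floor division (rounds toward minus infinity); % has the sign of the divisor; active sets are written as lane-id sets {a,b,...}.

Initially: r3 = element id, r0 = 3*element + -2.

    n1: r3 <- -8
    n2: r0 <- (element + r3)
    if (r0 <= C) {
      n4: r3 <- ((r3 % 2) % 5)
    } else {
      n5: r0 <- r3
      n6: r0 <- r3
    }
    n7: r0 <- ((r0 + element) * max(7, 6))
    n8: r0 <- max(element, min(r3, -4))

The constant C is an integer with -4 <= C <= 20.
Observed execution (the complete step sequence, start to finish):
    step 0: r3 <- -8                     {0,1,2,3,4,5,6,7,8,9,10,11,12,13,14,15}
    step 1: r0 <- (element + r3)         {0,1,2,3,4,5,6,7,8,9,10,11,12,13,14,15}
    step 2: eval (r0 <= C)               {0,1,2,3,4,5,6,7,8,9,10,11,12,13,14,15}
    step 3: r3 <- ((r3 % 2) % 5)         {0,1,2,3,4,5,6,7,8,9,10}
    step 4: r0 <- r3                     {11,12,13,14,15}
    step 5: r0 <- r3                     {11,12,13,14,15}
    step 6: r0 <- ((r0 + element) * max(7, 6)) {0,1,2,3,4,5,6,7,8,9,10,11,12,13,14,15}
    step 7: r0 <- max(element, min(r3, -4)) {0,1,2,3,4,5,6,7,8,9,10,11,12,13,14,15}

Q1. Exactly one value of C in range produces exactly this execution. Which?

Answer: C = 2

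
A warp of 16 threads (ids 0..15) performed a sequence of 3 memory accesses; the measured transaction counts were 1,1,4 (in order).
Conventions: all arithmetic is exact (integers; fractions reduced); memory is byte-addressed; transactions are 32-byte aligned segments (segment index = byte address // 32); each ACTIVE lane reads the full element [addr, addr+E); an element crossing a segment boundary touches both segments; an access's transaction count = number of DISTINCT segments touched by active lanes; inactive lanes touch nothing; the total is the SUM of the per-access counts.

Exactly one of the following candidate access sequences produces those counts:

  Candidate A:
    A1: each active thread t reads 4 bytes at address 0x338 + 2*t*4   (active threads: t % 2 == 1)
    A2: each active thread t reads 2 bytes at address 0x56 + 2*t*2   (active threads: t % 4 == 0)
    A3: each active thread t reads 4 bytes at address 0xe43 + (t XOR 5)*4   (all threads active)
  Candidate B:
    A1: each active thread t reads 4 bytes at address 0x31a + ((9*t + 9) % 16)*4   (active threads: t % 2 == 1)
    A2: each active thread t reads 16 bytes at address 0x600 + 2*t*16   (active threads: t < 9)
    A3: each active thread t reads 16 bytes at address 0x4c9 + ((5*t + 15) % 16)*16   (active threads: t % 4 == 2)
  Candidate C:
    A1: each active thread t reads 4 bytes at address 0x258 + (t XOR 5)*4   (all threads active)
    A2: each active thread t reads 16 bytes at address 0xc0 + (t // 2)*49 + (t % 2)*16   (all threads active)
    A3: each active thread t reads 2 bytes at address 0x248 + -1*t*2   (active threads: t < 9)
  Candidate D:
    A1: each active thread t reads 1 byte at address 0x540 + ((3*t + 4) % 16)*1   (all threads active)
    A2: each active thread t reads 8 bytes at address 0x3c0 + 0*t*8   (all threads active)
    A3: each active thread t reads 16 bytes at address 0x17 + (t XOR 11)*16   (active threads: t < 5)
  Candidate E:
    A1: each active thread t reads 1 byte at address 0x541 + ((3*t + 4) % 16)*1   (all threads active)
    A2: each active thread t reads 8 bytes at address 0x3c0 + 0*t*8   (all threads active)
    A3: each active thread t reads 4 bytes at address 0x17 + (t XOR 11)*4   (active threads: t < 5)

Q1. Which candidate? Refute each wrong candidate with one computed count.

A: A1 gives 4 transactions, not 1
B: A1 gives 3 transactions, not 1
C: A1 gives 3 transactions, not 1
E: A3 gives 2 transactions, not 4
D: all counts match (1,1,4)

Answer: D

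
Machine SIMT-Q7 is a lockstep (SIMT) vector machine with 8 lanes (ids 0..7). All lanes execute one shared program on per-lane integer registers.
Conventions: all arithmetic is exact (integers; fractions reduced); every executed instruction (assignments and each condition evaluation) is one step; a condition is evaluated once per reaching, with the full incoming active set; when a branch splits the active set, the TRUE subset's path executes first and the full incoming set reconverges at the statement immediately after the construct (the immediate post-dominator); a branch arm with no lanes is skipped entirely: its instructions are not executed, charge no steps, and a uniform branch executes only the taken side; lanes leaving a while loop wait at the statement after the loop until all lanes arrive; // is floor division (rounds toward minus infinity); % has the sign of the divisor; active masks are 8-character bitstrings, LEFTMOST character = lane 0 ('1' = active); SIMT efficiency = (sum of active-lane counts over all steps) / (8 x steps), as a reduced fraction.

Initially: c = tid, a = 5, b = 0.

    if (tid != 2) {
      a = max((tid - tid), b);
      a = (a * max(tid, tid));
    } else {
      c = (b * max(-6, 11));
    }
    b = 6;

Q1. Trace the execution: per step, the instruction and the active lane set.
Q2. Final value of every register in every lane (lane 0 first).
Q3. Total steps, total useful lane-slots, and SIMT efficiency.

step 0: eval (tid != 2)              11111111
step 1: a <- max((tid - tid), b)     11011111
step 2: a <- (a * max(tid, tid))     11011111
step 3: c <- (b * max(-6, 11))       00100000
step 4: b <- 6                       11111111

Answer: 5 steps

c: 0,1,0,3,4,5,6,7
a: 0,0,5,0,0,0,0,0
b: 6,6,6,6,6,6,6,6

steps = 5; useful = 31; efficiency = 31/40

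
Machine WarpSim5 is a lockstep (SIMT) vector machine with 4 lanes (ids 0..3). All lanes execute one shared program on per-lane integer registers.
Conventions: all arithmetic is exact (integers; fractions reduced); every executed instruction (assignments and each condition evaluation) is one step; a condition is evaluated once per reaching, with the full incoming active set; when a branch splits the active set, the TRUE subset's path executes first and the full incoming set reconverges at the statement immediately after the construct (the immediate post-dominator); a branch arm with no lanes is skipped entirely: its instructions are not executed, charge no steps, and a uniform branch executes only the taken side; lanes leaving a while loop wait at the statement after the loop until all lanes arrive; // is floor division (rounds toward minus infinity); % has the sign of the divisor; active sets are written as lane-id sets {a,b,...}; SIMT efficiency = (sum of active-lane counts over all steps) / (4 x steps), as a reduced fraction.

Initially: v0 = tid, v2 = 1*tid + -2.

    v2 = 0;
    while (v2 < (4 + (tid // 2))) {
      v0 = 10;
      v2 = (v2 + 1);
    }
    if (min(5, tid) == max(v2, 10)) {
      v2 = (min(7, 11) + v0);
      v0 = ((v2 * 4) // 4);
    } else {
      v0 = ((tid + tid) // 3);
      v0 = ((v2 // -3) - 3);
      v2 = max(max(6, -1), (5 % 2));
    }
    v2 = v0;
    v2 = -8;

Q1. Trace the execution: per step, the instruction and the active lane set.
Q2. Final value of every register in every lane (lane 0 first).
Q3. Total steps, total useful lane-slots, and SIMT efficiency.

step 0: v2 <- 0                      {0,1,2,3}
step 1: eval (v2 < (4 + (tid // 2))) {0,1,2,3}
step 2: v0 <- 10                     {0,1,2,3}
step 3: v2 <- (v2 + 1)               {0,1,2,3}
step 4: eval (v2 < (4 + (tid // 2))) {0,1,2,3}
step 5: v0 <- 10                     {0,1,2,3}
step 6: v2 <- (v2 + 1)               {0,1,2,3}
step 7: eval (v2 < (4 + (tid // 2))) {0,1,2,3}
step 8: v0 <- 10                     {0,1,2,3}
step 9: v2 <- (v2 + 1)               {0,1,2,3}
step 10: eval (v2 < (4 + (tid // 2))) {0,1,2,3}
step 11: v0 <- 10                     {0,1,2,3}
step 12: v2 <- (v2 + 1)               {0,1,2,3}
step 13: eval (v2 < (4 + (tid // 2))) {0,1,2,3}
step 14: v0 <- 10                     {2,3}
step 15: v2 <- (v2 + 1)               {2,3}
step 16: eval (v2 < (4 + (tid // 2))) {2,3}
step 17: eval (min(5, tid) == max(v2, 10)) {0,1,2,3}
step 18: v0 <- ((tid + tid) // 3)     {0,1,2,3}
step 19: v0 <- ((v2 // -3) - 3)       {0,1,2,3}
step 20: v2 <- max(max(6, -1), (5 % 2)) {0,1,2,3}
step 21: v2 <- v0                     {0,1,2,3}
step 22: v2 <- -8                     {0,1,2,3}

Answer: 23 steps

v0: -5,-5,-5,-5
v2: -8,-8,-8,-8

steps = 23; useful = 86; efficiency = 86/92 = 43/46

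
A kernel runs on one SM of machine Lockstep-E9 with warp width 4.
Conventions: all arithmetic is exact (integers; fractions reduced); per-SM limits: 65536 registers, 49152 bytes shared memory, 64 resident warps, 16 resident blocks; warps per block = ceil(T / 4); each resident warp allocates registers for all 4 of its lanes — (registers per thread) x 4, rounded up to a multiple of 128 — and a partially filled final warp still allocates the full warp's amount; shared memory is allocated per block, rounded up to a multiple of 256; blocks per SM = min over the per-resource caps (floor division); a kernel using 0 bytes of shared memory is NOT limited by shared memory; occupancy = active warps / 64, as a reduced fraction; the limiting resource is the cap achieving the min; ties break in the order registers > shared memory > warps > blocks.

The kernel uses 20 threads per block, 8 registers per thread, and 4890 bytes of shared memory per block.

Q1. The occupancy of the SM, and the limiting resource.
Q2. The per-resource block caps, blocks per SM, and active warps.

Answer: occupancy 45/64, limited by shared memory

registers: 102 blocks
shared memory: 9 blocks
warps: 12 blocks
blocks: 16 blocks

Answer: 9 blocks, 45 active warps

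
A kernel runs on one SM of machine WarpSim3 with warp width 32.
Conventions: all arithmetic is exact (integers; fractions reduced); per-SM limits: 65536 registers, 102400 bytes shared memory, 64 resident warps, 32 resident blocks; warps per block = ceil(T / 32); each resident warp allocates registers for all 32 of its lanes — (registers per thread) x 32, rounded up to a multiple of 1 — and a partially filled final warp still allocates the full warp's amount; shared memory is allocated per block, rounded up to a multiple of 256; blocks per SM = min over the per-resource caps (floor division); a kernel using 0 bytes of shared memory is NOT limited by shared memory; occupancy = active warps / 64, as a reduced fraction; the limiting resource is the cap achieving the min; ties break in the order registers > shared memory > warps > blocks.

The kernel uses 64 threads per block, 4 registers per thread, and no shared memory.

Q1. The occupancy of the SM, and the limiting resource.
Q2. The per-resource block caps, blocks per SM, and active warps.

Answer: occupancy 1, limited by warps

registers: 256 blocks
shared memory: no limit (kernel uses none)
warps: 32 blocks
blocks: 32 blocks

Answer: 32 blocks, 64 active warps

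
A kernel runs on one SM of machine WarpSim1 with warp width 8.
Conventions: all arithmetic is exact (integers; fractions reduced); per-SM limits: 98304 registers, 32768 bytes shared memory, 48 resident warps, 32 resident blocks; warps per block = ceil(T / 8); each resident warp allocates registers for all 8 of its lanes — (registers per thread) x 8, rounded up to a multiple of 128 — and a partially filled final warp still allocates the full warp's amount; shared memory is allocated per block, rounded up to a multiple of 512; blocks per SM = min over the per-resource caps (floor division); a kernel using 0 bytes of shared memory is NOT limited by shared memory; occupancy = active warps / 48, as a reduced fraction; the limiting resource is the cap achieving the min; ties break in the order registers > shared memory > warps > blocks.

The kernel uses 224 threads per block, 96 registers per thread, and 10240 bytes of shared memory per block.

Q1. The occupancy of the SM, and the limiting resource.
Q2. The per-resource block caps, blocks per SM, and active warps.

Answer: occupancy 7/12, limited by warps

registers: 4 blocks
shared memory: 3 blocks
warps: 1 block
blocks: 32 blocks

Answer: 1 block, 28 active warps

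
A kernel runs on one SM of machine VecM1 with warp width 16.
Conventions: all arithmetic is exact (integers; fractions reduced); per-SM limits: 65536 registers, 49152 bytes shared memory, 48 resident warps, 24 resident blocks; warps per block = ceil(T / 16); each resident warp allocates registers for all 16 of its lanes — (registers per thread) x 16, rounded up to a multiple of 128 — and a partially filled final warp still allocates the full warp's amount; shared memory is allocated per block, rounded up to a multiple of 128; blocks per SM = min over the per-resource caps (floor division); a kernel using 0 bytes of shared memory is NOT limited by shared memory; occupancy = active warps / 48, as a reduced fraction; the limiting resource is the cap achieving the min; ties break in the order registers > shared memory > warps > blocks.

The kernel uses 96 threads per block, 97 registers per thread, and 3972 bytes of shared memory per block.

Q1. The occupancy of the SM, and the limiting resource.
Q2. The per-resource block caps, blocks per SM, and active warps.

Answer: occupancy 3/4, limited by registers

registers: 6 blocks
shared memory: 12 blocks
warps: 8 blocks
blocks: 24 blocks

Answer: 6 blocks, 36 active warps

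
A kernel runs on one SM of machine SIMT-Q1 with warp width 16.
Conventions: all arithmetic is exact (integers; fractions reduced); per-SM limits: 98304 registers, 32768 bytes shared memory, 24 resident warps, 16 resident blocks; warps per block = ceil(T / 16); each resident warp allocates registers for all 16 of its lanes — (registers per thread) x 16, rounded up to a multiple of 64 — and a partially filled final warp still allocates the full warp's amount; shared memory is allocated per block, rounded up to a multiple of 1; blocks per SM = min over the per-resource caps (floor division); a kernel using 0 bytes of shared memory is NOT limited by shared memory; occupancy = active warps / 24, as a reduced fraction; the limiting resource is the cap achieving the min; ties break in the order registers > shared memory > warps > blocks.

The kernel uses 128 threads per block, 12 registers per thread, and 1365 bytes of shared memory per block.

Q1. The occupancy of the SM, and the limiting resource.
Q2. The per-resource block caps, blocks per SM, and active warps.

Answer: occupancy 1, limited by warps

registers: 64 blocks
shared memory: 24 blocks
warps: 3 blocks
blocks: 16 blocks

Answer: 3 blocks, 24 active warps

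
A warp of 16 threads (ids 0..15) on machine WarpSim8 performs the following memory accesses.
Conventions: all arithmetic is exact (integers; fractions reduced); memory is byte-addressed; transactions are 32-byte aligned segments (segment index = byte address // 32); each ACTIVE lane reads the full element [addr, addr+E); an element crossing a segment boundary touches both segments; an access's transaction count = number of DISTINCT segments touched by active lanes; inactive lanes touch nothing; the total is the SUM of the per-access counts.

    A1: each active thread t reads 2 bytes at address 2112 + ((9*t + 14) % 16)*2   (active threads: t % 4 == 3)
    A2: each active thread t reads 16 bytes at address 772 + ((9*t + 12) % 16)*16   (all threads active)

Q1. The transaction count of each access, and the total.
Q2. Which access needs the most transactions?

A1: 1 transaction
A2: 9 transactions

Answer: 1,9; total 10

Answer: A2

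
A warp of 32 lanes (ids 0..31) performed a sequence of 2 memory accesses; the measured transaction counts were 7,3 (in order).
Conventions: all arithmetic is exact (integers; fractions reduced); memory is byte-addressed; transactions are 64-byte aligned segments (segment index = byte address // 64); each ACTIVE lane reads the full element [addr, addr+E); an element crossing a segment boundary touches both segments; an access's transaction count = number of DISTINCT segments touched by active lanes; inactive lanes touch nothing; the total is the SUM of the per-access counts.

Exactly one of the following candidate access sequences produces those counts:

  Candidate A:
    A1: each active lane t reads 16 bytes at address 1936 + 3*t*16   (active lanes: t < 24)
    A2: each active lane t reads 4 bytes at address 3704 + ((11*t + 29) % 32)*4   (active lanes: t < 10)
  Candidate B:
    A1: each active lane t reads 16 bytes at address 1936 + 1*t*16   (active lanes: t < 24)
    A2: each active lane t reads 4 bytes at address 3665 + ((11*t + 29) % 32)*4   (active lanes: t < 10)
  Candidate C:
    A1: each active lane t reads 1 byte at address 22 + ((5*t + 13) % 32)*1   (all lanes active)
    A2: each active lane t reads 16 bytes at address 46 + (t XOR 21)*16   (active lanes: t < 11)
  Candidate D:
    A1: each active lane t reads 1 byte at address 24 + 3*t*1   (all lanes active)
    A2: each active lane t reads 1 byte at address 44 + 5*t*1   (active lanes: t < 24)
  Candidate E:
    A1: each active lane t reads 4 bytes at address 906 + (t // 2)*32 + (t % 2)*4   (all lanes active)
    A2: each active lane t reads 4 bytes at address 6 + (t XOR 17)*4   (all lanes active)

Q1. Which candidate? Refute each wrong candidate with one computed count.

A: A1 gives 18 transactions, not 7
C: A1 gives 1 transaction, not 7
D: A1 gives 2 transactions, not 7
E: A1 gives 8 transactions, not 7
B: all counts match (7,3)

Answer: B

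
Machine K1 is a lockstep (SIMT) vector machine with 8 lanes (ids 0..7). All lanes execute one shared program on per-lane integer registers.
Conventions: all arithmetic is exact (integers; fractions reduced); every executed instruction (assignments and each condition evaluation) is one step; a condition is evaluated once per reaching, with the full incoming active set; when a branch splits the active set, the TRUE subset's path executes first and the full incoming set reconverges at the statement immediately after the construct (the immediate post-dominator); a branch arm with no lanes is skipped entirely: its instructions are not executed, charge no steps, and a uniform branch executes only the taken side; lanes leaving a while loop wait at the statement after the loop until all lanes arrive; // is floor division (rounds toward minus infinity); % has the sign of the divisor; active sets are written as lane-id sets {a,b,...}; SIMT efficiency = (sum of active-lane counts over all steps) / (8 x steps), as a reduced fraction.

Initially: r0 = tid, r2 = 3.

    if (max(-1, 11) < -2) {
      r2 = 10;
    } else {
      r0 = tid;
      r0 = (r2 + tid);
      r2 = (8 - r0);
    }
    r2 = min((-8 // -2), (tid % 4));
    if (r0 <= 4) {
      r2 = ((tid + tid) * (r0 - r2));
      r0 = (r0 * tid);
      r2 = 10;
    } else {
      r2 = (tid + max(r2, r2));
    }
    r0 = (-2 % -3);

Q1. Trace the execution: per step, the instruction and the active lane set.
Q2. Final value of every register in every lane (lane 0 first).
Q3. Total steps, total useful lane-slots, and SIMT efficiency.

step 0: eval (max(-1, 11) < -2)      {0,1,2,3,4,5,6,7}
step 1: r0 <- tid                    {0,1,2,3,4,5,6,7}
step 2: r0 <- (r2 + tid)             {0,1,2,3,4,5,6,7}
step 3: r2 <- (8 - r0)               {0,1,2,3,4,5,6,7}
step 4: r2 <- min((-8 // -2), (tid % 4)) {0,1,2,3,4,5,6,7}
step 5: eval (r0 <= 4)               {0,1,2,3,4,5,6,7}
step 6: r2 <- ((tid + tid) * (r0 - r2)) {0,1}
step 7: r0 <- (r0 * tid)             {0,1}
step 8: r2 <- 10                     {0,1}
step 9: r2 <- (tid + max(r2, r2))    {2,3,4,5,6,7}
step 10: r0 <- (-2 % -3)              {0,1,2,3,4,5,6,7}

Answer: 11 steps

r0: -2,-2,-2,-2,-2,-2,-2,-2
r2: 10,10,4,6,4,6,8,10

steps = 11; useful = 68; efficiency = 68/88 = 17/22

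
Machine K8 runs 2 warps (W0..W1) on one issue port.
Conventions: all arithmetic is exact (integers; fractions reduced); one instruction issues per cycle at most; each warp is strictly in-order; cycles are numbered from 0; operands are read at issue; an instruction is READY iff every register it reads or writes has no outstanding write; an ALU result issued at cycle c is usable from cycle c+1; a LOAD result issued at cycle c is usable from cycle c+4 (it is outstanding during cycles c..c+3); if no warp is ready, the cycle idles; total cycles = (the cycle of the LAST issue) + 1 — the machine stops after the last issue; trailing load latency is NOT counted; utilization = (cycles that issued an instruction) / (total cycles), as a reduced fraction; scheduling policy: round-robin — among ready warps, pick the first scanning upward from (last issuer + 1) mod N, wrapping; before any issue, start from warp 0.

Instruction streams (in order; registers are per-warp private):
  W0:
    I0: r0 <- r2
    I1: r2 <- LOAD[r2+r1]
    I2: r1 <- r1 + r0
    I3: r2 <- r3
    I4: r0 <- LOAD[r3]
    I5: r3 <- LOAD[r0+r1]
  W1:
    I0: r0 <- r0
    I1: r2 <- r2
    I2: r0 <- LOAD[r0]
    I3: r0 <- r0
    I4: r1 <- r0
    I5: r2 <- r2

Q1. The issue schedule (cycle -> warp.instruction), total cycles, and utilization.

cycle 0: W0.I0
cycle 1: W1.I0
cycle 2: W0.I1
cycle 3: W1.I1
cycle 4: W0.I2
cycle 5: W1.I2
cycle 6: W0.I3
cycle 7: W0.I4
cycle 8: idle
cycle 9: W1.I3
cycle 10: W1.I4
cycle 11: W0.I5
cycle 12: W1.I5

Answer: 13 cycles, utilization 12/13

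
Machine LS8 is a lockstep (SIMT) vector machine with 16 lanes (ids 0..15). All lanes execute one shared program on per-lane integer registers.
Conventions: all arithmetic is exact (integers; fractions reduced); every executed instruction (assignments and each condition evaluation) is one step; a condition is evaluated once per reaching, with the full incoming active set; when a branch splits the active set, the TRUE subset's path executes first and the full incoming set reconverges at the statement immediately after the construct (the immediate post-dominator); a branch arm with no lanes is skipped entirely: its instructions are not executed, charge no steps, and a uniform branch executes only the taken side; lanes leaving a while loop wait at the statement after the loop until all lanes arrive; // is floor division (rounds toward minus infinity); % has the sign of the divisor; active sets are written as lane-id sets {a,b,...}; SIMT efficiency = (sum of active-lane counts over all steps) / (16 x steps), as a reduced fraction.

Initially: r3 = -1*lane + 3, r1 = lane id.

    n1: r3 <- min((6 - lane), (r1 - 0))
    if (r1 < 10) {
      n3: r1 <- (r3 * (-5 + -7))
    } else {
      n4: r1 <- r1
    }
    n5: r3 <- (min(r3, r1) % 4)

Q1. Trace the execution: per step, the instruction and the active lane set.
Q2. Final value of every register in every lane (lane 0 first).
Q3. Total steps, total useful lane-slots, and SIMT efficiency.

step 0: r3 <- min((6 - lane), (r1 - 0)) {0,1,2,3,4,5,6,7,8,9,10,11,12,13,14,15}
step 1: eval (r1 < 10)               {0,1,2,3,4,5,6,7,8,9,10,11,12,13,14,15}
step 2: r1 <- (r3 * (-5 + -7))       {0,1,2,3,4,5,6,7,8,9}
step 3: r1 <- r1                     {10,11,12,13,14,15}
step 4: r3 <- (min(r3, r1) % 4)      {0,1,2,3,4,5,6,7,8,9,10,11,12,13,14,15}

Answer: 5 steps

r3: 0,0,0,0,0,0,0,3,2,1,0,3,2,1,0,3
r1: 0,-12,-24,-36,-24,-12,0,12,24,36,10,11,12,13,14,15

steps = 5; useful = 64; efficiency = 64/80 = 4/5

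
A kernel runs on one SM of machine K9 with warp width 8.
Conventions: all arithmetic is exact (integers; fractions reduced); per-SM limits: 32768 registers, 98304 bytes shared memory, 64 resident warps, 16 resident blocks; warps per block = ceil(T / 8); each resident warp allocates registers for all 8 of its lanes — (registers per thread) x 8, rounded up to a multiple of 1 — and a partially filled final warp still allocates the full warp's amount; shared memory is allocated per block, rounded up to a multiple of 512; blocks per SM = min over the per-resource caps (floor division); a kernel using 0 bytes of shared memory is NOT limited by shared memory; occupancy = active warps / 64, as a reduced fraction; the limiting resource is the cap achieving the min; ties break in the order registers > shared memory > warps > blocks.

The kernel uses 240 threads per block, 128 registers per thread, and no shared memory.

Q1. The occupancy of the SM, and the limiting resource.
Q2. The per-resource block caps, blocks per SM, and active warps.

Answer: occupancy 15/32, limited by registers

registers: 1 block
shared memory: no limit (kernel uses none)
warps: 2 blocks
blocks: 16 blocks

Answer: 1 block, 30 active warps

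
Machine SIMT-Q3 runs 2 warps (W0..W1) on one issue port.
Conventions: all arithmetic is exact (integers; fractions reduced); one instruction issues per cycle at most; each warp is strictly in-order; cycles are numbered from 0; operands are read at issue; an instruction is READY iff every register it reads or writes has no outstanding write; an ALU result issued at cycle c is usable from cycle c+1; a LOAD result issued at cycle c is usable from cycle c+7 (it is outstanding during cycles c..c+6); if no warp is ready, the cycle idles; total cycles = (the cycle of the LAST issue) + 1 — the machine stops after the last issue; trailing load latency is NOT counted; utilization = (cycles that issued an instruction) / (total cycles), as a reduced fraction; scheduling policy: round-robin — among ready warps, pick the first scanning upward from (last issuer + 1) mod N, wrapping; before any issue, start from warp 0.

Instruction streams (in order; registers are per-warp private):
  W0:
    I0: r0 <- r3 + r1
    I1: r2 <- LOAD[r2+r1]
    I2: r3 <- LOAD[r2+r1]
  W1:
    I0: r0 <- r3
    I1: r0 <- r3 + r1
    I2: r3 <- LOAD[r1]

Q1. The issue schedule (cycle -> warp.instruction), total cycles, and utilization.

cycle 0: W0.I0
cycle 1: W1.I0
cycle 2: W0.I1
cycle 3: W1.I1
cycle 4: W1.I2
cycle 5: idle
cycle 6: idle
cycle 7: idle
cycle 8: idle
cycle 9: W0.I2

Answer: 10 cycles, utilization 3/5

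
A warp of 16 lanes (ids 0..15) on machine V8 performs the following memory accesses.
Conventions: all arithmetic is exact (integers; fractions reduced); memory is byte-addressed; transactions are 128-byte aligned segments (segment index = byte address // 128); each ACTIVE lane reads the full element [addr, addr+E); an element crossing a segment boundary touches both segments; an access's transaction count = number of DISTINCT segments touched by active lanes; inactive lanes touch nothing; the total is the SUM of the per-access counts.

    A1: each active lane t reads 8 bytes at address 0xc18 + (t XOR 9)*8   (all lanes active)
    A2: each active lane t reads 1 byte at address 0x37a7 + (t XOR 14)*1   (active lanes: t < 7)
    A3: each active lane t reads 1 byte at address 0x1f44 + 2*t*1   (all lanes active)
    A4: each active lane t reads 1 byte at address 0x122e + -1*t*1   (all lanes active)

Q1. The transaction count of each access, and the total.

A1: 2 transactions
A2: 1 transaction
A3: 1 transaction
A4: 1 transaction

Answer: 2,1,1,1; total 5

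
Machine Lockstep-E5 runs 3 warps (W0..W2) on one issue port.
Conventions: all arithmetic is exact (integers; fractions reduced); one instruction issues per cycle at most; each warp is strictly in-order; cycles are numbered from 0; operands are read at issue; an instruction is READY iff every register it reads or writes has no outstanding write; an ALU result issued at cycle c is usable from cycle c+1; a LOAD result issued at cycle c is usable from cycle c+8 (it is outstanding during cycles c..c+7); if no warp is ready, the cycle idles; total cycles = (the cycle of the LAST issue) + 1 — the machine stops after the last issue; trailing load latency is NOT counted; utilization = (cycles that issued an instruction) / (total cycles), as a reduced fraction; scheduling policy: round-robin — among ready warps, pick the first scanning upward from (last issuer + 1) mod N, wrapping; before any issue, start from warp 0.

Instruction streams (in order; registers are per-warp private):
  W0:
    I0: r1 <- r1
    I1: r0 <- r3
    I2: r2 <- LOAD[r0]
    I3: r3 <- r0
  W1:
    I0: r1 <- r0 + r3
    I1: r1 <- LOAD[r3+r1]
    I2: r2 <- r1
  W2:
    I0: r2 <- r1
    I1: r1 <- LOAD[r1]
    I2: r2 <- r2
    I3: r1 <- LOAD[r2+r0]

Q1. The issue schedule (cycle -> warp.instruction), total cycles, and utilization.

cycle 0: W0.I0
cycle 1: W1.I0
cycle 2: W2.I0
cycle 3: W0.I1
cycle 4: W1.I1
cycle 5: W2.I1
cycle 6: W0.I2
cycle 7: W2.I2
cycle 8: W0.I3
cycle 9: idle
cycle 10: idle
cycle 11: idle
cycle 12: W1.I2
cycle 13: W2.I3

Answer: 14 cycles, utilization 11/14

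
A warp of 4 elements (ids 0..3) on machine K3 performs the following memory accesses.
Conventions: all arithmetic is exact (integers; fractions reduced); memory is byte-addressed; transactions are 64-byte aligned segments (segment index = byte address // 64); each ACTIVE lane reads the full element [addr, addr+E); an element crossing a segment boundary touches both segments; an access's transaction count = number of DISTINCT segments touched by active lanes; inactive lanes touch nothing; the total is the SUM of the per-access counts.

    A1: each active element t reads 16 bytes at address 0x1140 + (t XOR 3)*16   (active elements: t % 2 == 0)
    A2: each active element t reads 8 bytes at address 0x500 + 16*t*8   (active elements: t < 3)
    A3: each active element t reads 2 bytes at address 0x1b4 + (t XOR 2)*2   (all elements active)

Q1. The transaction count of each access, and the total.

A1: 1 transaction
A2: 3 transactions
A3: 1 transaction

Answer: 1,3,1; total 5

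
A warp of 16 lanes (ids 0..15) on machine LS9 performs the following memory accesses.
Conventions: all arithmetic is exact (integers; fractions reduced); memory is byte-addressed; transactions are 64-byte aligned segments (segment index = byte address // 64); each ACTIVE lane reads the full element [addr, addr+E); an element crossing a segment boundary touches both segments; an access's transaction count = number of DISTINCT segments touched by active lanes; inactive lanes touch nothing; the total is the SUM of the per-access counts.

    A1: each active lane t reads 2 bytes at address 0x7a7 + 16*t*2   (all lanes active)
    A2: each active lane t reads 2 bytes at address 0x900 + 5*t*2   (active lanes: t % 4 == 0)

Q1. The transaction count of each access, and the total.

A1: 9 transactions
A2: 2 transactions

Answer: 9,2; total 11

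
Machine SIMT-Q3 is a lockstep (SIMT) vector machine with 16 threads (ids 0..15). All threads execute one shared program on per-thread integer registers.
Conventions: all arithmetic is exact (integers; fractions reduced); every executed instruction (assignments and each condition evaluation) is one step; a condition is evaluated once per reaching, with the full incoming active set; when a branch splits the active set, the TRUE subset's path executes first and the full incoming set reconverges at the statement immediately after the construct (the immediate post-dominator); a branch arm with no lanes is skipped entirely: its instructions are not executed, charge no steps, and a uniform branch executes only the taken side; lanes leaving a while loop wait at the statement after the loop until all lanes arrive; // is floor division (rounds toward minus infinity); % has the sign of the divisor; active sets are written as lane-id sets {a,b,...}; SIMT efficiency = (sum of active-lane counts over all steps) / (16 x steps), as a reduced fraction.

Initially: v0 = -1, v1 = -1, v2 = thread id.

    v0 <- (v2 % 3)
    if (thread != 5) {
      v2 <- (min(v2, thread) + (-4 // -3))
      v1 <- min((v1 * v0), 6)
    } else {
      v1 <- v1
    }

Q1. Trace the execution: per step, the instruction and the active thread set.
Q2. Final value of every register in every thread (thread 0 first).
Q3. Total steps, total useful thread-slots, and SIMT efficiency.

step 0: v0 <- (v2 % 3)               {0,1,2,3,4,5,6,7,8,9,10,11,12,13,14,15}
step 1: eval (thread != 5)           {0,1,2,3,4,5,6,7,8,9,10,11,12,13,14,15}
step 2: v2 <- (min(v2, thread) + (-4 // -3)) {0,1,2,3,4,6,7,8,9,10,11,12,13,14,15}
step 3: v1 <- min((v1 * v0), 6)      {0,1,2,3,4,6,7,8,9,10,11,12,13,14,15}
step 4: v1 <- v1                     {5}

Answer: 5 steps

v0: 0,1,2,0,1,2,0,1,2,0,1,2,0,1,2,0
v1: 0,-1,-2,0,-1,-1,0,-1,-2,0,-1,-2,0,-1,-2,0
v2: 1,2,3,4,5,5,7,8,9,10,11,12,13,14,15,16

steps = 5; useful = 63; efficiency = 63/80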